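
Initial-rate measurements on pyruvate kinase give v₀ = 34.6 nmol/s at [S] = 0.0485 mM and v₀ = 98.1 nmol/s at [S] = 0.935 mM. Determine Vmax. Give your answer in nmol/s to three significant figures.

109 nmol/s

In reciprocal form, 1/v = (Km/Vmax)·(1/[S]) + 1/Vmax. The two points give (1/[S], 1/v) = (20.62, 0.02890) and (1.070, 0.01019).
Slope = (0.02890 − 0.01019)/(20.62 − 1.070) = 0.0009570; intercept = 0.02890 − 0.0009570×20.62 = 0.009170.
Vmax = 1/intercept = 109 nmol/s; Km = slope × Vmax = 0.0009570 × 109 = 0.104 mM.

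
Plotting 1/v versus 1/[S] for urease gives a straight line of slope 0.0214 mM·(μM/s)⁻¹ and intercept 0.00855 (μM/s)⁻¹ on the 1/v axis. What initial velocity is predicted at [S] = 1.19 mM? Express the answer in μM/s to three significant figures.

The y-intercept is 1/Vmax, so Vmax = 1/0.00855 = 117 μM/s.
The slope is Km/Vmax, so Km = 0.0214 × 117 = 2.50 mM.
Then v = 117 × 1.19/(2.50 + 1.19) = 37.7 μM/s.

37.7 μM/s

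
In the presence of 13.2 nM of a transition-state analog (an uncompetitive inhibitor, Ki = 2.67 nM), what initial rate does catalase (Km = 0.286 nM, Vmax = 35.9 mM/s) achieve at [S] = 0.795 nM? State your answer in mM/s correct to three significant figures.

α = 1 + [I]/Ki = 1 + 13.2/2.67 = 5.944.
For an uncompetitive inhibitor, both parameters are divided by α, giving Vmax/α and Km/α: Km,app = 0.0481 nM, Vmax,app = 6.04 mM/s.
v = Vmax,app·[S]/(Km,app + [S]) = 6.04 × 0.795/(0.0481 + 0.795) = 5.70 mM/s.

5.70 mM/s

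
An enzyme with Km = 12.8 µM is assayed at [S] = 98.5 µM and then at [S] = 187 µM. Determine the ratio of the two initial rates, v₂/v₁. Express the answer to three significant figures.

1.06

The fractional saturations are [S]/(Km+[S]) = 98.5/111.3 = 0.8850 and 187/199.8 = 0.9359.
v₂/v₁ is just their ratio: 0.9359/0.8850 = 1.06.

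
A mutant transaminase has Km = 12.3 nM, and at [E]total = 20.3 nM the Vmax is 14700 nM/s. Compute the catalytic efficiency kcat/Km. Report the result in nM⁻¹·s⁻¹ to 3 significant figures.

58.9 nM⁻¹·s⁻¹

kcat = Vmax/[E]total = 14700/20.3 = 724 s⁻¹.
kcat/Km = 724/12.3 = 58.9 nM⁻¹·s⁻¹.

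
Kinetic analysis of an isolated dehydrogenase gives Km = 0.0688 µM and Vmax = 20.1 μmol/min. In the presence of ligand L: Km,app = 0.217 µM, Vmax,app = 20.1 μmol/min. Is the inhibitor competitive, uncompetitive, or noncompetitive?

competitive

Km increases (0.0688 → 0.217 µM) while Vmax is unchanged — the hallmark of competitive inhibition.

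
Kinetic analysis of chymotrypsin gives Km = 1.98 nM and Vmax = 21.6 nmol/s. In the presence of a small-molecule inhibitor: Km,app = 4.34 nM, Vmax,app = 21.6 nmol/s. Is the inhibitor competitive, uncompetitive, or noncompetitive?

Km increases (1.98 → 4.34 nM) while Vmax is unchanged — the hallmark of competitive inhibition.

competitive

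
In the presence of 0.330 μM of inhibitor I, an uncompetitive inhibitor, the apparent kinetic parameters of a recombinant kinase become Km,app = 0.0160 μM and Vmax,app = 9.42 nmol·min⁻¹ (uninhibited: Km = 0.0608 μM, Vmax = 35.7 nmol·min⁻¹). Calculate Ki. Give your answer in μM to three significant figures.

0.118 μM

Uncompetitive: Vmax,app = Vmax/α (and Km,app = Km/α) with α = 1 + [I]/Ki.
α = Vmax/Vmax,app = 35.7/9.42 = 3.790.
Ki = [I]/(α − 1) = 0.330/2.790 = 0.118 μM.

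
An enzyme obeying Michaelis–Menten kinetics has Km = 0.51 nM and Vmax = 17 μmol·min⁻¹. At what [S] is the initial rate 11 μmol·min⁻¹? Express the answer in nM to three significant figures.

The required fractional saturation is v/Vmax = 11/17 = 0.6471.
Then [S]/(Km+[S]) = 0.6471 ⇒ [S] = 0.51 × 0.6471/(1 − 0.6471) = 0.935 nM.

0.935 nM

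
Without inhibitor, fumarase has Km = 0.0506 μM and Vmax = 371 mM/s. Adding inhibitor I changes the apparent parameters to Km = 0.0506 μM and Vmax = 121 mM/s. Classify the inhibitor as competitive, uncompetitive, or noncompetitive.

noncompetitive

Vmax decreases (371 → 121 mM/s) while Km is unchanged — pure noncompetitive inhibition.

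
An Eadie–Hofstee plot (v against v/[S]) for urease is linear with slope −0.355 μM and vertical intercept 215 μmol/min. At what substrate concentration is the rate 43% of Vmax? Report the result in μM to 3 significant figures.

The Eadie–Hofstee slope gives Km = 0.355 μM (slope = −Km).
v/Vmax = [S]/(Km+[S]) = 0.43 ⇒ [S] = Km·0.43/(1−0.43) = 0.355 × 0.7544 = 0.268 μM.

0.268 μM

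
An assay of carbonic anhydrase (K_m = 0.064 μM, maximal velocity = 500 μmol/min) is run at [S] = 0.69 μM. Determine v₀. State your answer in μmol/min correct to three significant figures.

458 μmol/min

[S]/(Km+[S]) = 0.69/0.7540 = 0.9151, the fractional saturation.
v = 0.9151 × Vmax = 0.9151 × 500 = 458 μmol/min.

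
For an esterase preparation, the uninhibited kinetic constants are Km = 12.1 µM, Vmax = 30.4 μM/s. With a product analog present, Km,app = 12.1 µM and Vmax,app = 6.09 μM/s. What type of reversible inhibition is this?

Vmax decreases (30.4 → 6.09 μM/s) while Km is unchanged — pure noncompetitive inhibition.

noncompetitive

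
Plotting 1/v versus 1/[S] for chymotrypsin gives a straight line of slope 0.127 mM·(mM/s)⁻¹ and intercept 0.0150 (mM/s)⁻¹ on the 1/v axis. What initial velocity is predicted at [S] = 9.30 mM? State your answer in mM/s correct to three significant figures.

34.9 mM/s

The y-intercept is 1/Vmax, so Vmax = 1/0.0150 = 66.7 mM/s.
The slope is Km/Vmax, so Km = 0.127 × 66.7 = 8.47 mM.
Then v = 66.7 × 9.30/(8.47 + 9.30) = 34.9 mM/s.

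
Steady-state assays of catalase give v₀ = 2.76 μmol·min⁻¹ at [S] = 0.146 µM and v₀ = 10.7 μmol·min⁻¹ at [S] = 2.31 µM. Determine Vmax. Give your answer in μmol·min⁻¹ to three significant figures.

In reciprocal form, 1/v = (Km/Vmax)·(1/[S]) + 1/Vmax. The two points give (1/[S], 1/v) = (6.849, 0.3623) and (0.4329, 0.09346).
Slope = (0.3623 − 0.09346)/(6.849 − 0.4329) = 0.04190; intercept = 0.3623 − 0.04190×6.849 = 0.07532.
Vmax = 1/intercept = 13.3 μmol·min⁻¹; Km = slope × Vmax = 0.04190 × 13.3 = 0.556 µM.

13.3 μmol·min⁻¹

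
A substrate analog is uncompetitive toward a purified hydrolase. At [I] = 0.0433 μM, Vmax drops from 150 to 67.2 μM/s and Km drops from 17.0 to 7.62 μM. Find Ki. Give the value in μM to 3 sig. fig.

0.0351 μM

Uncompetitive: Vmax,app = Vmax/α (and Km,app = Km/α) with α = 1 + [I]/Ki.
α = Vmax/Vmax,app = 150/67.2 = 2.232.
Ki = [I]/(α − 1) = 0.0433/1.232 = 0.0351 μM.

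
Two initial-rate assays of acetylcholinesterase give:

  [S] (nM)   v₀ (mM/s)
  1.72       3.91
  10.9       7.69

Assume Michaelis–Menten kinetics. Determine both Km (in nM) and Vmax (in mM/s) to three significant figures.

From v = Vmax[S]/(Km+[S]), each point gives Vmax = v(Km+[S])/[S].
Equating: 3.91(Km+1.72)/1.72 = 7.69(Km+10.9)/10.9.
2.273·Km + 3.91 = 0.7055·Km + 7.69, so (2.273 − 0.7055)·Km = 7.69 − 3.91.
Km = 3.780/1.568 = 2.41 nM; then Vmax = 3.91(2.41+1.72)/1.72 = 9.39 mM/s.

Km = 2.41 nM; Vmax = 9.39 mM/s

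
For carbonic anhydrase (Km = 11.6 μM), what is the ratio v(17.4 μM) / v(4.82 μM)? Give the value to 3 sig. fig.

The fractional saturations are [S]/(Km+[S]) = 4.82/16.42 = 0.2935 and 17.4/29.00 = 0.6000.
v₂/v₁ is just their ratio: 0.6000/0.2935 = 2.04.

2.04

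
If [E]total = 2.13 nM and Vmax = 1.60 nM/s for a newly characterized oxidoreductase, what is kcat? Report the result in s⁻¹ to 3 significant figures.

0.751 s⁻¹

kcat = Vmax/[E]total = 1.60 nM/s / 2.13 nM = 0.751 s⁻¹.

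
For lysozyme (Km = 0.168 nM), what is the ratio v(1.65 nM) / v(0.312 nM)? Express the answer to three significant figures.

1.40

The fractional saturations are [S]/(Km+[S]) = 0.312/0.4800 = 0.6500 and 1.65/1.818 = 0.9076.
v₂/v₁ is just their ratio: 0.9076/0.6500 = 1.40.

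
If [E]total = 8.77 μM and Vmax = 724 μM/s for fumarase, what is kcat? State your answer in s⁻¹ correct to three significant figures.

kcat = Vmax/[E]total = 724 μM/s / 8.77 μM = 82.6 s⁻¹.

82.6 s⁻¹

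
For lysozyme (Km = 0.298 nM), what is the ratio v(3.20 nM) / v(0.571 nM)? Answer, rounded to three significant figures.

1.39

Since Vmax cancels, v₂/v₁ = [S]₂(Km+[S]₁) / [S]₁(Km+[S]₂).
= 3.20×(0.298+0.571) / (0.571×(0.298+3.20)) = 2.781/1.997 = 1.39.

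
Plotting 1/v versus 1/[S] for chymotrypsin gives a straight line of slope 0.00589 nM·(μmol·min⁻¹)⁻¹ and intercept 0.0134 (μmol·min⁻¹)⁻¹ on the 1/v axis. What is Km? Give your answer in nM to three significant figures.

y-intercept = 1/Vmax ⇒ Vmax = 74.6 μmol·min⁻¹; slope = Km/Vmax ⇒ Km = slope × Vmax.
Km = 0.00589 × 74.6 = 0.440 nM.

0.440 nM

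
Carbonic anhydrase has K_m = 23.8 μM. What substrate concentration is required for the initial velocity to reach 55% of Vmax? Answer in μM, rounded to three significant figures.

29.1 μM

v/Vmax = [S]/(Km+[S]) = 0.55, so [S] = Km·0.55/(1 − 0.55) = 23.8 × 1.222.
[S] = 29.1 μM.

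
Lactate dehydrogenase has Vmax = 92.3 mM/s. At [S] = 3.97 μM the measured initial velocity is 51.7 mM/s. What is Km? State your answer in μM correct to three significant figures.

3.12 μM

v/Vmax = 51.7/92.3 = 0.5601 = [S]/(Km+[S]).
So Km + [S] = [S]/0.5601 = 7.088 μM, giving Km = 7.088 − 3.97 = 3.12 μM.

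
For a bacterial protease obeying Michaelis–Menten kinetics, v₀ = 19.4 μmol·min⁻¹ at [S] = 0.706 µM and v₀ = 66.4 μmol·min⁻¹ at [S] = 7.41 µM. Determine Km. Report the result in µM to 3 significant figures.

From v = Vmax[S]/(Km+[S]), each point gives Vmax = v(Km+[S])/[S].
Equating: 19.4(Km+0.706)/0.706 = 66.4(Km+7.41)/7.41.
27.48·Km + 19.4 = 8.961·Km + 66.4, so (27.48 − 8.961)·Km = 66.4 − 19.4.
Km = 47.00/18.52 = 2.54 µM; then Vmax = 19.4(2.54+0.706)/0.706 = 89.1 μmol·min⁻¹.

2.54 µM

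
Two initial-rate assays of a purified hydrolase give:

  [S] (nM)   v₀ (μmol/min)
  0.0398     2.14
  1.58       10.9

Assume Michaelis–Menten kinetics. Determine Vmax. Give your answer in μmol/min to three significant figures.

12.2 μmol/min

From v = Vmax[S]/(Km+[S]), each point gives Vmax = v(Km+[S])/[S].
Equating: 2.14(Km+0.0398)/0.0398 = 10.9(Km+1.58)/1.58.
53.77·Km + 2.14 = 6.899·Km + 10.9, so (53.77 − 6.899)·Km = 10.9 − 2.14.
Km = 8.760/46.87 = 0.187 nM; then Vmax = 2.14(0.187+0.0398)/0.0398 = 12.2 μmol/min.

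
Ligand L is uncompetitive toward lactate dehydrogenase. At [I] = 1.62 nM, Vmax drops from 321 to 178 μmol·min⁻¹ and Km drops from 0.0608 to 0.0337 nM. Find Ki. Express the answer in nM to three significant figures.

2.02 nM

Uncompetitive: Vmax,app = Vmax/α (and Km,app = Km/α) with α = 1 + [I]/Ki.
α = Vmax/Vmax,app = 321/178 = 1.803.
Ki = [I]/(α − 1) = 1.62/0.8034 = 2.02 nM.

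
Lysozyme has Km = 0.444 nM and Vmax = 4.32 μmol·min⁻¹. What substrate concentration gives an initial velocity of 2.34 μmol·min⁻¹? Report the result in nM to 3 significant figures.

0.525 nM

Rearranging v = Vmax[S]/(Km+[S]) gives [S] = Km·v/(Vmax − v).
[S] = 0.444 × 2.34 / (4.32 − 2.34) = 1.039/1.980 = 0.525 nM.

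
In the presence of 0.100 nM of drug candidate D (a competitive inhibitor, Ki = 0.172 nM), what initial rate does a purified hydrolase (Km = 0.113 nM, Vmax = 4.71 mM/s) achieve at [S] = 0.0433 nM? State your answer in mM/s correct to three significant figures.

0.919 mM/s

With α = 1 + [I]/Ki = 1 + 0.100/0.172 = 1.581, the competitive rate law is v = Vmax[S] / (αKm + [S]).
v = 4.71×0.0433 / (1.581×0.113 + 0.0433) = 0.2039/0.2220 = 0.919 mM/s.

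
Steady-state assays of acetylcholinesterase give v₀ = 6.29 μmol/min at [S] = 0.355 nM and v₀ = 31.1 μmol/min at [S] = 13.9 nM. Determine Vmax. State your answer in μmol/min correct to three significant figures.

34.7 μmol/min

In reciprocal form, 1/v = (Km/Vmax)·(1/[S]) + 1/Vmax. The two points give (1/[S], 1/v) = (2.817, 0.1590) and (0.07194, 0.03215).
Slope = (0.1590 − 0.03215)/(2.817 − 0.07194) = 0.04620; intercept = 0.1590 − 0.04620×2.817 = 0.02883.
Vmax = 1/intercept = 34.7 μmol/min; Km = slope × Vmax = 0.04620 × 34.7 = 1.60 nM.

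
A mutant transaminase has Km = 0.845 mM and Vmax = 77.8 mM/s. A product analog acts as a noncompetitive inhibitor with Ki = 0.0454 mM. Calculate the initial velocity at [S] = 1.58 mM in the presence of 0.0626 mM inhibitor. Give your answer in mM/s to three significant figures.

21.3 mM/s

With α = 1 + [I]/Ki = 1 + 0.0626/0.0454 = 2.379, the noncompetitive rate law is v = (Vmax/α)·[S] / (Km + [S]).
v = (77.8/2.379)×1.58 / (0.845 + 1.58) = 51.67/2.425 = 21.3 mM/s.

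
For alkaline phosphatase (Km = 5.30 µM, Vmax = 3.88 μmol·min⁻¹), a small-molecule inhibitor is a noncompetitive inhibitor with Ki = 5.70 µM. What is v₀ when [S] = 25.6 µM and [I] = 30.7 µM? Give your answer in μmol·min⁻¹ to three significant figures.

0.503 μmol·min⁻¹

α = 1 + [I]/Ki = 1 + 30.7/5.70 = 6.386.
For a noncompetitive inhibitor, Vmax is reduced to Vmax/α while Km is unchanged: Km,app = 5.30 µM, Vmax,app = 0.608 μmol·min⁻¹.
v = Vmax,app·[S]/(Km,app + [S]) = 0.608 × 25.6/(5.30 + 25.6) = 0.503 μmol·min⁻¹.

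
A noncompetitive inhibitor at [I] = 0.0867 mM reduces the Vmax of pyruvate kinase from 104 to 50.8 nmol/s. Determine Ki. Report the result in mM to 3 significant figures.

Noncompetitive: Vmax,app = Vmax/α with α = 1 + [I]/Ki.
α = Vmax/Vmax,app = 104/50.8 = 2.047.
Ki = [I]/(α − 1) = 0.0867/1.047 = 0.0828 mM.

0.0828 mM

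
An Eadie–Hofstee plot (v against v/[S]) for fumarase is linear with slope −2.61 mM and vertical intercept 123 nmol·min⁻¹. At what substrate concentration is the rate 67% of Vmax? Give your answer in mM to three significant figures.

The Eadie–Hofstee slope gives Km = 2.61 mM (slope = −Km).
v/Vmax = [S]/(Km+[S]) = 0.67 ⇒ [S] = Km·0.67/(1−0.67) = 2.61 × 2.030 = 5.30 mM.

5.30 mM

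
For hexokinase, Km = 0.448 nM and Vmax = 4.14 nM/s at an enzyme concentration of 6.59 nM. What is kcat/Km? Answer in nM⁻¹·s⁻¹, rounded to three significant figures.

kcat = Vmax/[E]total = 4.14/6.59 = 0.628 s⁻¹.
kcat/Km = 0.628/0.448 = 1.40 nM⁻¹·s⁻¹.

1.40 nM⁻¹·s⁻¹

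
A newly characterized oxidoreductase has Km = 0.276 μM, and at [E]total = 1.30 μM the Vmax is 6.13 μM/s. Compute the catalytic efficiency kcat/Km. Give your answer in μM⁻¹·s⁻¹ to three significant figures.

17.1 μM⁻¹·s⁻¹

kcat = Vmax/[E]total = 6.13/1.30 = 4.72 s⁻¹.
kcat/Km = 4.72/0.276 = 17.1 μM⁻¹·s⁻¹.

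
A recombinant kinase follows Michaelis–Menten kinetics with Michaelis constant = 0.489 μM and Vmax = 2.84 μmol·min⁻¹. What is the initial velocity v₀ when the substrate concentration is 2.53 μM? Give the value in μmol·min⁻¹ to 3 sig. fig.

v = Vmax·[S]/(Km + [S]) = 2.84 × 2.53 / (0.489 + 2.53)
  = 7.185 / 3.019 = 2.38 μmol·min⁻¹.

2.38 μmol·min⁻¹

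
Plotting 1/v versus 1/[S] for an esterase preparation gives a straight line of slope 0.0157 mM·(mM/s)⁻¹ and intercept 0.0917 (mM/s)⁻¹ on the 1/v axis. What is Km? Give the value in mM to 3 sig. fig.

y-intercept = 1/Vmax ⇒ Vmax = 10.9 mM/s; slope = Km/Vmax ⇒ Km = slope × Vmax.
Km = 0.0157 × 10.9 = 0.171 mM.

0.171 mM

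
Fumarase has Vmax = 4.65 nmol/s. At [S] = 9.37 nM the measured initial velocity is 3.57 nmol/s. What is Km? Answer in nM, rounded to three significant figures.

From v = Vmax[S]/(Km+[S]), Km = [S](Vmax − v)/v.
Km = 9.37 × (4.65 − 3.57) / 3.57 = 10.12/3.57 = 2.83 nM.

2.83 nM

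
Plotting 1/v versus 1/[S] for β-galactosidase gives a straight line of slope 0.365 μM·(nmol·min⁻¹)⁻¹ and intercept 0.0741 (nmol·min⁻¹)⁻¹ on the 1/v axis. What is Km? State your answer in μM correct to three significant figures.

4.93 μM

y-intercept = 1/Vmax ⇒ Vmax = 13.5 nmol·min⁻¹; slope = Km/Vmax ⇒ Km = slope × Vmax.
Km = 0.365 × 13.5 = 4.93 μM.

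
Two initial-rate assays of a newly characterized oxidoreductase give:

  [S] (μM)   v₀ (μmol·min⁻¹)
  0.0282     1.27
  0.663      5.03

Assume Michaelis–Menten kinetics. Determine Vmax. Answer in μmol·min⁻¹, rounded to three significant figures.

5.79 μmol·min⁻¹

In reciprocal form, 1/v = (Km/Vmax)·(1/[S]) + 1/Vmax. The two points give (1/[S], 1/v) = (35.46, 0.7874) and (1.508, 0.1988).
Slope = (0.7874 − 0.1988)/(35.46 − 1.508) = 0.01734; intercept = 0.7874 − 0.01734×35.46 = 0.1727.
Vmax = 1/intercept = 5.79 μmol·min⁻¹; Km = slope × Vmax = 0.01734 × 5.79 = 0.100 μM.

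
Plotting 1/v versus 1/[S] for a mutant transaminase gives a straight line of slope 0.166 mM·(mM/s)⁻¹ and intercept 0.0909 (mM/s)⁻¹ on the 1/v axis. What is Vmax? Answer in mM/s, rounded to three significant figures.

The y-intercept of a Lineweaver–Burk plot equals 1/Vmax, so Vmax = 1/0.0909 = 11.0 mM/s.

11.0 mM/s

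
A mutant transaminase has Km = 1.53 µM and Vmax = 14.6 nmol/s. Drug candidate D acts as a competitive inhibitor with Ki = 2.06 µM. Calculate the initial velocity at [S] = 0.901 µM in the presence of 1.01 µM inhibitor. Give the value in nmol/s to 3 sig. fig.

α = 1 + [I]/Ki = 1 + 1.01/2.06 = 1.490.
For a competitive inhibitor, Vmax is unchanged and the apparent Km becomes α·Km: Km,app = 2.28 µM, Vmax,app = 14.6 nmol/s.
v = Vmax,app·[S]/(Km,app + [S]) = 14.6 × 0.901/(2.28 + 0.901) = 4.14 nmol/s.

4.14 nmol/s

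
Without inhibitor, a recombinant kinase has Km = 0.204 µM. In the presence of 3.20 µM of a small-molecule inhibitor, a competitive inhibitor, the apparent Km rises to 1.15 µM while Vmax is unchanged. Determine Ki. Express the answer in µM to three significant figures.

0.690 µM

Competitive: Km,app = α·Km with α = 1 + [I]/Ki.
α = Km,app/Km = 1.15/0.204 = 5.637.
Ki = [I]/(α − 1) = 3.20/4.637 = 0.690 µM.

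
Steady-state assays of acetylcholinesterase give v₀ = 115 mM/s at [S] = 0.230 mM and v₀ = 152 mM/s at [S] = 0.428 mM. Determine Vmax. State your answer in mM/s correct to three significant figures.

In reciprocal form, 1/v = (Km/Vmax)·(1/[S]) + 1/Vmax. The two points give (1/[S], 1/v) = (4.348, 0.008696) and (2.336, 0.006579).
Slope = (0.008696 − 0.006579)/(4.348 − 2.336) = 0.001052; intercept = 0.008696 − 0.001052×4.348 = 0.004120.
Vmax = 1/intercept = 243 mM/s; Km = slope × Vmax = 0.001052 × 243 = 0.255 mM.

243 mM/s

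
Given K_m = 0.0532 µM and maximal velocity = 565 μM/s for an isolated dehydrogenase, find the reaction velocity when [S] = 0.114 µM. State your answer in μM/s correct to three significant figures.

v = Vmax·[S]/(Km + [S]) = 565 × 0.114 / (0.0532 + 0.114)
  = 64.41 / 0.1672 = 385 μM/s.

385 μM/s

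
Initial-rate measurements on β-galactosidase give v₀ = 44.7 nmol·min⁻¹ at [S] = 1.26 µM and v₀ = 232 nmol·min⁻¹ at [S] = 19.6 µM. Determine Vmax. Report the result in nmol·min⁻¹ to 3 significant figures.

326 nmol·min⁻¹

From v = Vmax[S]/(Km+[S]), each point gives Vmax = v(Km+[S])/[S].
Equating: 44.7(Km+1.26)/1.26 = 232(Km+19.6)/19.6.
35.48·Km + 44.7 = 11.84·Km + 232, so (35.48 − 11.84)·Km = 232 − 44.7.
Km = 187.3/23.64 = 7.92 µM; then Vmax = 44.7(7.92+1.26)/1.26 = 326 nmol·min⁻¹.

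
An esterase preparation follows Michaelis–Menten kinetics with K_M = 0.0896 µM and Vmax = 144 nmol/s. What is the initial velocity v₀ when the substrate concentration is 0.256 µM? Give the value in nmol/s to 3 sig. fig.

107 nmol/s

v = Vmax·[S]/(Km + [S]) = 144 × 0.256 / (0.0896 + 0.256)
  = 36.86 / 0.3456 = 107 nmol/s.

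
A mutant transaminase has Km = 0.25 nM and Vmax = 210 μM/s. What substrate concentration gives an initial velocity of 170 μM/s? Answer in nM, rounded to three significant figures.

The required fractional saturation is v/Vmax = 170/210 = 0.8095.
Then [S]/(Km+[S]) = 0.8095 ⇒ [S] = 0.25 × 0.8095/(1 − 0.8095) = 1.06 nM.

1.06 nM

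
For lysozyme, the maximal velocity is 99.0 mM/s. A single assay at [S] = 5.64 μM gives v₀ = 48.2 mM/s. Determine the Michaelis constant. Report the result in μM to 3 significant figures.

5.94 μM

v/Vmax = 48.2/99.0 = 0.4869 = [S]/(Km+[S]).
So Km + [S] = [S]/0.4869 = 11.58 μM, giving Km = 11.58 − 5.64 = 5.94 μM.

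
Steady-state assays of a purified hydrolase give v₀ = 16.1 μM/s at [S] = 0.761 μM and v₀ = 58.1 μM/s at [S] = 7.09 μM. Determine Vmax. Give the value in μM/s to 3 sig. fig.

In reciprocal form, 1/v = (Km/Vmax)·(1/[S]) + 1/Vmax. The two points give (1/[S], 1/v) = (1.314, 0.06211) and (0.1410, 0.01721).
Slope = (0.06211 − 0.01721)/(1.314 − 0.1410) = 0.03828; intercept = 0.06211 − 0.03828×1.314 = 0.01181.
Vmax = 1/intercept = 84.7 μM/s; Km = slope × Vmax = 0.03828 × 84.7 = 3.24 μM.

84.7 μM/s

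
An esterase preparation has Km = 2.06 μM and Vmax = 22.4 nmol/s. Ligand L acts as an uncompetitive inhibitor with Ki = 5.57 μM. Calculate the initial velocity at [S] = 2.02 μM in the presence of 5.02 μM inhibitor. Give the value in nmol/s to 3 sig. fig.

α = 1 + [I]/Ki = 1 + 5.02/5.57 = 1.901.
For an uncompetitive inhibitor, both parameters are divided by α, giving Vmax/α and Km/α: Km,app = 1.08 μM, Vmax,app = 11.8 nmol/s.
v = Vmax,app·[S]/(Km,app + [S]) = 11.8 × 2.02/(1.08 + 2.02) = 7.67 nmol/s.

7.67 nmol/s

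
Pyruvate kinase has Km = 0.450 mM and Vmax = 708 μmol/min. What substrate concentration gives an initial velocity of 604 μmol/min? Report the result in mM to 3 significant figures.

The required fractional saturation is v/Vmax = 604/708 = 0.8531.
Then [S]/(Km+[S]) = 0.8531 ⇒ [S] = 0.450 × 0.8531/(1 − 0.8531) = 2.61 mM.

2.61 mM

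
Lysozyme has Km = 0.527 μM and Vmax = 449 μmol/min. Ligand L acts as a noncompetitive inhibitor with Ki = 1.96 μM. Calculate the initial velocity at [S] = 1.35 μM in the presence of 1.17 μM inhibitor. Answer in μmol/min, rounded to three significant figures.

With α = 1 + [I]/Ki = 1 + 1.17/1.96 = 1.597, the noncompetitive rate law is v = (Vmax/α)·[S] / (Km + [S]).
v = (449/1.597)×1.35 / (0.527 + 1.35) = 379.6/1.877 = 202 μmol/min.

202 μmol/min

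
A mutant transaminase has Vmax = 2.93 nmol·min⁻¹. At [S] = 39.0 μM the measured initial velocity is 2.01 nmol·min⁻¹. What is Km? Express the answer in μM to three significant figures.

17.9 μM

v/Vmax = 2.01/2.93 = 0.6860 = [S]/(Km+[S]).
So Km + [S] = [S]/0.6860 = 56.85 μM, giving Km = 56.85 − 39.0 = 17.9 μM.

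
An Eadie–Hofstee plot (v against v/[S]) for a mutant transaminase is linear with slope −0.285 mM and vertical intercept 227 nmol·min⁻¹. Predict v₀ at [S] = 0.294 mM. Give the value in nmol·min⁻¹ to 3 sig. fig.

In the Eadie–Hofstee form v = Vmax − Km·(v/[S]), the slope is −Km and the intercept is Vmax, so Km = 0.285 mM and Vmax = 227 nmol·min⁻¹.
v = 227 × 0.294/(0.285 + 0.294) = 115 nmol·min⁻¹.

115 nmol·min⁻¹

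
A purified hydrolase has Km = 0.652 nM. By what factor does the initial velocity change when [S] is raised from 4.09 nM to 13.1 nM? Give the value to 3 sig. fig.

1.10

The fractional saturations are [S]/(Km+[S]) = 4.09/4.742 = 0.8625 and 13.1/13.75 = 0.9526.
v₂/v₁ is just their ratio: 0.9526/0.8625 = 1.10.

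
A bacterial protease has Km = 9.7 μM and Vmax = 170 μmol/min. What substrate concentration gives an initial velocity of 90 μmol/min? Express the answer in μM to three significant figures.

10.9 μM

Rearranging v = Vmax[S]/(Km+[S]) gives [S] = Km·v/(Vmax − v).
[S] = 9.7 × 90 / (170 − 90) = 873.0/80.00 = 10.9 μM.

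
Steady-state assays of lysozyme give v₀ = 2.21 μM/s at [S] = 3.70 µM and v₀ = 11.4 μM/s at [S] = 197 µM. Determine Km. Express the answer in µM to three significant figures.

From v = Vmax[S]/(Km+[S]), each point gives Vmax = v(Km+[S])/[S].
Equating: 2.21(Km+3.70)/3.70 = 11.4(Km+197)/197.
0.5973·Km + 2.21 = 0.05787·Km + 11.4, so (0.5973 − 0.05787)·Km = 11.4 − 2.21.
Km = 9.190/0.5394 = 17.0 µM; then Vmax = 2.21(17.0+3.70)/3.70 = 12.4 μM/s.

17.0 µM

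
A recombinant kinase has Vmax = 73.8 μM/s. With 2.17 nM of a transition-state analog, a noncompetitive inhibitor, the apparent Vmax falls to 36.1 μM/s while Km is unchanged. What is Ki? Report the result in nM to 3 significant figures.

Noncompetitive: Vmax,app = Vmax/α with α = 1 + [I]/Ki.
α = Vmax/Vmax,app = 73.8/36.1 = 2.044.
Ki = [I]/(α − 1) = 2.17/1.044 = 2.08 nM.

2.08 nM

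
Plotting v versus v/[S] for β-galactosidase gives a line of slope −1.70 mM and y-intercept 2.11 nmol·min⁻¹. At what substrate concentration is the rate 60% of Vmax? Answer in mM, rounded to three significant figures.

The Eadie–Hofstee slope gives Km = 1.70 mM (slope = −Km).
v/Vmax = [S]/(Km+[S]) = 0.6 ⇒ [S] = Km·0.6/(1−0.6) = 1.70 × 1.500 = 2.55 mM.

2.55 mM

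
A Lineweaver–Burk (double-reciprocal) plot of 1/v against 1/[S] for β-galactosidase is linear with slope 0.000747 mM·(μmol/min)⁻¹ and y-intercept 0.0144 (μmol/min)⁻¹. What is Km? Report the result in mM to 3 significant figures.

0.0519 mM

y-intercept = 1/Vmax ⇒ Vmax = 69.4 μmol/min; slope = Km/Vmax ⇒ Km = slope × Vmax.
Km = 0.000747 × 69.4 = 0.0519 mM.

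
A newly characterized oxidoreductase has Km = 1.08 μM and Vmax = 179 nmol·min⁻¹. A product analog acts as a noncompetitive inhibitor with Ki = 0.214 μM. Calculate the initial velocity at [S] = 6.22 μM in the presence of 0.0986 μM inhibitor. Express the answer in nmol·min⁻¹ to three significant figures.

α = 1 + [I]/Ki = 1 + 0.0986/0.214 = 1.461.
For a noncompetitive inhibitor, Vmax is reduced to Vmax/α while Km is unchanged: Km,app = 1.08 μM, Vmax,app = 123 nmol·min⁻¹.
v = Vmax,app·[S]/(Km,app + [S]) = 123 × 6.22/(1.08 + 6.22) = 104 nmol·min⁻¹.

104 nmol·min⁻¹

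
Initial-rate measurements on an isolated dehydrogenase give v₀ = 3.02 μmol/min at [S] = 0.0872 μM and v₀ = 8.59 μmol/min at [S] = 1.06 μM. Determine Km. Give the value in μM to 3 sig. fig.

From v = Vmax[S]/(Km+[S]), each point gives Vmax = v(Km+[S])/[S].
Equating: 3.02(Km+0.0872)/0.0872 = 8.59(Km+1.06)/1.06.
34.63·Km + 3.02 = 8.104·Km + 8.59, so (34.63 − 8.104)·Km = 8.59 − 3.02.
Km = 5.570/26.53 = 0.210 μM; then Vmax = 3.02(0.210+0.0872)/0.0872 = 10.3 μmol/min.

0.210 μM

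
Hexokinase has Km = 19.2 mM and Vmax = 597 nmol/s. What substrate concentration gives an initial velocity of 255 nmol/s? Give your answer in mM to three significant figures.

14.3 mM

The required fractional saturation is v/Vmax = 255/597 = 0.4271.
Then [S]/(Km+[S]) = 0.4271 ⇒ [S] = 19.2 × 0.4271/(1 − 0.4271) = 14.3 mM.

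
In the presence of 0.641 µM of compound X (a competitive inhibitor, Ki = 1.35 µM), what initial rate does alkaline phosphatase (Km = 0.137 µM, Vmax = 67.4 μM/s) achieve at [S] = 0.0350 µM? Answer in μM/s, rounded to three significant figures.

9.95 μM/s

With α = 1 + [I]/Ki = 1 + 0.641/1.35 = 1.475, the competitive rate law is v = Vmax[S] / (αKm + [S]).
v = 67.4×0.0350 / (1.475×0.137 + 0.0350) = 2.359/0.2370 = 9.95 μM/s.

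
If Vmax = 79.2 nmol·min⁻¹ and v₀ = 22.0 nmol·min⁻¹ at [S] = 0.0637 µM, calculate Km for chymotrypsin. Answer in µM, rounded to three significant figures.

From v = Vmax[S]/(Km+[S]), Km = [S](Vmax − v)/v.
Km = 0.0637 × (79.2 − 22.0) / 22.0 = 3.644/22.0 = 0.166 µM.

0.166 µM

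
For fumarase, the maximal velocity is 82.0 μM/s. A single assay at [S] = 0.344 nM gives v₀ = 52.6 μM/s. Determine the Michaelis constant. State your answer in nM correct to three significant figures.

0.192 nM

From v = Vmax[S]/(Km+[S]), Km = [S](Vmax − v)/v.
Km = 0.344 × (82.0 − 52.6) / 52.6 = 10.11/52.6 = 0.192 nM.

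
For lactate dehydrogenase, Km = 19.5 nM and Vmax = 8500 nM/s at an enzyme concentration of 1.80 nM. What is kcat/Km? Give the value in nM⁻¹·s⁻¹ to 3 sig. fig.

kcat = Vmax/[E]total = 8500/1.80 = 4720 s⁻¹.
kcat/Km = 4720/19.5 = 242 nM⁻¹·s⁻¹.

242 nM⁻¹·s⁻¹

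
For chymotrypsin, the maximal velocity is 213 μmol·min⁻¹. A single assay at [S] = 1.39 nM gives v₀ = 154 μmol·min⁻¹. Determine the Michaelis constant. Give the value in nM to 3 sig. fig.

v/Vmax = 154/213 = 0.7230 = [S]/(Km+[S]).
So Km + [S] = [S]/0.7230 = 1.923 nM, giving Km = 1.923 − 1.39 = 0.533 nM.

0.533 nM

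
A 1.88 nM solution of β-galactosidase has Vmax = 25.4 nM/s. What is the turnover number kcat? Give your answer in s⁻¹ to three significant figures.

kcat = Vmax/[E]total = 25.4 nM/s / 1.88 nM = 13.5 s⁻¹.

13.5 s⁻¹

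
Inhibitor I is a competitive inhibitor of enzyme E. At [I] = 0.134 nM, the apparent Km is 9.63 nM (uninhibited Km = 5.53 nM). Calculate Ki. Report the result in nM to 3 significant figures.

0.181 nM

Competitive: Km,app = α·Km with α = 1 + [I]/Ki.
α = Km,app/Km = 9.63/5.53 = 1.741.
Ki = [I]/(α − 1) = 0.134/0.7414 = 0.181 nM.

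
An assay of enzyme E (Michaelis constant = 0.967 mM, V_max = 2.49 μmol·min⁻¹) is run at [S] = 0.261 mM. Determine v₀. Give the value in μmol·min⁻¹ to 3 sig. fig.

0.529 μmol·min⁻¹

[S]/(Km+[S]) = 0.261/1.228 = 0.2125, the fractional saturation.
v = 0.2125 × Vmax = 0.2125 × 2.49 = 0.529 μmol·min⁻¹.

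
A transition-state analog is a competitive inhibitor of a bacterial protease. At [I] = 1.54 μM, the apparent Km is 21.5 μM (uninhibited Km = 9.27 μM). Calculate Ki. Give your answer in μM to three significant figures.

1.17 μM

Competitive: Km,app = α·Km with α = 1 + [I]/Ki.
α = Km,app/Km = 21.5/9.27 = 2.319.
Ki = [I]/(α − 1) = 1.54/1.319 = 1.17 μM.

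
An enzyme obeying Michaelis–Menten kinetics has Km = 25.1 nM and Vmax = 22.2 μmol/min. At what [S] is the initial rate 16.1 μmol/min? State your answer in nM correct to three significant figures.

66.2 nM

The required fractional saturation is v/Vmax = 16.1/22.2 = 0.7252.
Then [S]/(Km+[S]) = 0.7252 ⇒ [S] = 25.1 × 0.7252/(1 − 0.7252) = 66.2 nM.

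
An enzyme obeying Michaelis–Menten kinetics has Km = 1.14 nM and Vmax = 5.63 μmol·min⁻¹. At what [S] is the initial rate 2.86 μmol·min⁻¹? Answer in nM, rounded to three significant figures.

Rearranging v = Vmax[S]/(Km+[S]) gives [S] = Km·v/(Vmax − v).
[S] = 1.14 × 2.86 / (5.63 − 2.86) = 3.260/2.770 = 1.18 nM.

1.18 nM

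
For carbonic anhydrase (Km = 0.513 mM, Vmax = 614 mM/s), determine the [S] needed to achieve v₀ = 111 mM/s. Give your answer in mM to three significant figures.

0.113 mM

The required fractional saturation is v/Vmax = 111/614 = 0.1808.
Then [S]/(Km+[S]) = 0.1808 ⇒ [S] = 0.513 × 0.1808/(1 − 0.1808) = 0.113 mM.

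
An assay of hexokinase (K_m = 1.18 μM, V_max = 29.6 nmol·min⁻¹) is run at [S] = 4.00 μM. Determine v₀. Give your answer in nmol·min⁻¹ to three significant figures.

v = Vmax·[S]/(Km + [S]) = 29.6 × 4.00 / (1.18 + 4.00)
  = 118.4 / 5.180 = 22.9 nmol·min⁻¹.

22.9 nmol·min⁻¹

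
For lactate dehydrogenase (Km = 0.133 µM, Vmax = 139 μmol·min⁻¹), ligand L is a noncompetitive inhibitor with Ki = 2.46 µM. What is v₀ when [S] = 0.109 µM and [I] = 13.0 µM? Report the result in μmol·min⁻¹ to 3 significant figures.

9.96 μmol·min⁻¹

With α = 1 + [I]/Ki = 1 + 13.0/2.46 = 6.285, the noncompetitive rate law is v = (Vmax/α)·[S] / (Km + [S]).
v = (139/6.285)×0.109 / (0.133 + 0.109) = 2.411/0.2420 = 9.96 μmol·min⁻¹.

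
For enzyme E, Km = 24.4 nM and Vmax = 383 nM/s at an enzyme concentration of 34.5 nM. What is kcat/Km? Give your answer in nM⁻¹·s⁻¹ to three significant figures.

0.455 nM⁻¹·s⁻¹

kcat = Vmax/[E]total = 383/34.5 = 11.1 s⁻¹.
kcat/Km = 11.1/24.4 = 0.455 nM⁻¹·s⁻¹.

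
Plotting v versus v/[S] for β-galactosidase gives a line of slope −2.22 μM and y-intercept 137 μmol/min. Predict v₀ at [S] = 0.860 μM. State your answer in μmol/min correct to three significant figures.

38.3 μmol/min

In the Eadie–Hofstee form v = Vmax − Km·(v/[S]), the slope is −Km and the intercept is Vmax, so Km = 2.22 μM and Vmax = 137 μmol/min.
v = 137 × 0.860/(2.22 + 0.860) = 38.3 μmol/min.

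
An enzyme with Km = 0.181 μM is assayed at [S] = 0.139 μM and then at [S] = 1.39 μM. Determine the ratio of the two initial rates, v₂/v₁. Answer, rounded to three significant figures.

Since Vmax cancels, v₂/v₁ = [S]₂(Km+[S]₁) / [S]₁(Km+[S]₂).
= 1.39×(0.181+0.139) / (0.139×(0.181+1.39)) = 0.4448/0.2184 = 2.04.

2.04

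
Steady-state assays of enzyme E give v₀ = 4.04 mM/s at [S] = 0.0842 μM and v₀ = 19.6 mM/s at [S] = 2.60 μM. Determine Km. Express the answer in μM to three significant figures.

In reciprocal form, 1/v = (Km/Vmax)·(1/[S]) + 1/Vmax. The two points give (1/[S], 1/v) = (11.88, 0.2475) and (0.3846, 0.05102).
Slope = (0.2475 − 0.05102)/(11.88 − 0.3846) = 0.01710; intercept = 0.2475 − 0.01710×11.88 = 0.04444.
Vmax = 1/intercept = 22.5 mM/s; Km = slope × Vmax = 0.01710 × 22.5 = 0.385 μM.

0.385 μM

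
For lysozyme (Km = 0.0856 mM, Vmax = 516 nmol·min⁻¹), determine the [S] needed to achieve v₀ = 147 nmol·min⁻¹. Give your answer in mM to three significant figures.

The required fractional saturation is v/Vmax = 147/516 = 0.2849.
Then [S]/(Km+[S]) = 0.2849 ⇒ [S] = 0.0856 × 0.2849/(1 − 0.2849) = 0.0341 mM.

0.0341 mM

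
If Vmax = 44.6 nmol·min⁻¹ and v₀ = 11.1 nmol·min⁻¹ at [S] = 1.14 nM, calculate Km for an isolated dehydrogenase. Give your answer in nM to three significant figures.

From v = Vmax[S]/(Km+[S]), Km = [S](Vmax − v)/v.
Km = 1.14 × (44.6 − 11.1) / 11.1 = 38.19/11.1 = 3.44 nM.

3.44 nM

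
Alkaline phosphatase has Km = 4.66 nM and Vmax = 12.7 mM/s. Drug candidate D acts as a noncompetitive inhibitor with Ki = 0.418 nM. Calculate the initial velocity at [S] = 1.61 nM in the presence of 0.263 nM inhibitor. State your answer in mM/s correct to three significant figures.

With α = 1 + [I]/Ki = 1 + 0.263/0.418 = 1.629, the noncompetitive rate law is v = (Vmax/α)·[S] / (Km + [S]).
v = (12.7/1.629)×1.61 / (4.66 + 1.61) = 12.55/6.270 = 2.00 mM/s.

2.00 mM/s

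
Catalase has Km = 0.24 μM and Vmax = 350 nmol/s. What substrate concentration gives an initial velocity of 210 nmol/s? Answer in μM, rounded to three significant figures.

The required fractional saturation is v/Vmax = 210/350 = 0.6000.
Then [S]/(Km+[S]) = 0.6000 ⇒ [S] = 0.24 × 0.6000/(1 − 0.6000) = 0.360 μM.

0.360 μM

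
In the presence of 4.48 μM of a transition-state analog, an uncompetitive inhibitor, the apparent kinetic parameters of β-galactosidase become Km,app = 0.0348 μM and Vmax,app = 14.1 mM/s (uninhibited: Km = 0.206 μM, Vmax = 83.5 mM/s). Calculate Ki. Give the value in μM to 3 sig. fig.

0.910 μM

Uncompetitive: Vmax,app = Vmax/α (and Km,app = Km/α) with α = 1 + [I]/Ki.
α = Vmax/Vmax,app = 83.5/14.1 = 5.922.
Ki = [I]/(α − 1) = 4.48/4.922 = 0.910 μM.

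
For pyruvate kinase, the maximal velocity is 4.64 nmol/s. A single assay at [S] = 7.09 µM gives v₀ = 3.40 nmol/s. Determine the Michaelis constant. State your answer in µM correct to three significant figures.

2.59 µM

From v = Vmax[S]/(Km+[S]), Km = [S](Vmax − v)/v.
Km = 7.09 × (4.64 − 3.40) / 3.40 = 8.792/3.40 = 2.59 µM.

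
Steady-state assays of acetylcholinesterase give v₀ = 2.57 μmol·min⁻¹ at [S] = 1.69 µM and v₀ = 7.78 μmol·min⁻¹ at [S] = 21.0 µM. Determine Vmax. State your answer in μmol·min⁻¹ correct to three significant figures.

9.46 μmol·min⁻¹

In reciprocal form, 1/v = (Km/Vmax)·(1/[S]) + 1/Vmax. The two points give (1/[S], 1/v) = (0.5917, 0.3891) and (0.04762, 0.1285).
Slope = (0.3891 − 0.1285)/(0.5917 − 0.04762) = 0.4789; intercept = 0.3891 − 0.4789×0.5917 = 0.1057.
Vmax = 1/intercept = 9.46 μmol·min⁻¹; Km = slope × Vmax = 0.4789 × 9.46 = 4.53 µM.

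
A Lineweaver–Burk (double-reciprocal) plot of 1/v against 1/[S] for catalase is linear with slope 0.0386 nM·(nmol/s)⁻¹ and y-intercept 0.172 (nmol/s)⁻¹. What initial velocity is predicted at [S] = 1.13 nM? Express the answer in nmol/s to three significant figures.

4.85 nmol/s

The y-intercept is 1/Vmax, so Vmax = 1/0.172 = 5.81 nmol/s.
The slope is Km/Vmax, so Km = 0.0386 × 5.81 = 0.224 nM.
Then v = 5.81 × 1.13/(0.224 + 1.13) = 4.85 nmol/s.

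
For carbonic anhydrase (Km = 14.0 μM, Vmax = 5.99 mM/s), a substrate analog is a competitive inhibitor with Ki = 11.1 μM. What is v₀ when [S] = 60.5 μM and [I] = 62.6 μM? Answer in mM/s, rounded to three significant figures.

α = 1 + [I]/Ki = 1 + 62.6/11.1 = 6.640.
For a competitive inhibitor, Vmax is unchanged and the apparent Km becomes α·Km: Km,app = 93.0 μM, Vmax,app = 5.99 mM/s.
v = Vmax,app·[S]/(Km,app + [S]) = 5.99 × 60.5/(93.0 + 60.5) = 2.36 mM/s.

2.36 mM/s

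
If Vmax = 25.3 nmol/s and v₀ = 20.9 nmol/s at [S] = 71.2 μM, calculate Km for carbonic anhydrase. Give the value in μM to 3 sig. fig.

15.0 μM

From v = Vmax[S]/(Km+[S]), Km = [S](Vmax − v)/v.
Km = 71.2 × (25.3 − 20.9) / 20.9 = 313.3/20.9 = 15.0 μM.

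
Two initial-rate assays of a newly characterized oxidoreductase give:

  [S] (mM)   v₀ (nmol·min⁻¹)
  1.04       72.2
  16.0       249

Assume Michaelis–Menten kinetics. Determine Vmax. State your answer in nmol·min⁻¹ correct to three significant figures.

In reciprocal form, 1/v = (Km/Vmax)·(1/[S]) + 1/Vmax. The two points give (1/[S], 1/v) = (0.9615, 0.01385) and (0.06250, 0.004016).
Slope = (0.01385 − 0.004016)/(0.9615 − 0.06250) = 0.01094; intercept = 0.01385 − 0.01094×0.9615 = 0.003332.
Vmax = 1/intercept = 300 nmol·min⁻¹; Km = slope × Vmax = 0.01094 × 300 = 3.28 mM.

300 nmol·min⁻¹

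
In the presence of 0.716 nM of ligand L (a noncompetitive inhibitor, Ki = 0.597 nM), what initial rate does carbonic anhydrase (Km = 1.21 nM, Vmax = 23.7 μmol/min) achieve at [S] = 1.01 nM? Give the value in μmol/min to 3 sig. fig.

4.90 μmol/min

With α = 1 + [I]/Ki = 1 + 0.716/0.597 = 2.199, the noncompetitive rate law is v = (Vmax/α)·[S] / (Km + [S]).
v = (23.7/2.199)×1.01 / (1.21 + 1.01) = 10.88/2.220 = 4.90 μmol/min.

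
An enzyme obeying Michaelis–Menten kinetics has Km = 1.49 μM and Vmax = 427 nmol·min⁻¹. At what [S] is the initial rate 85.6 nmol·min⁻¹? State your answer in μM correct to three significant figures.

0.374 μM

The required fractional saturation is v/Vmax = 85.6/427 = 0.2005.
Then [S]/(Km+[S]) = 0.2005 ⇒ [S] = 1.49 × 0.2005/(1 − 0.2005) = 0.374 μM.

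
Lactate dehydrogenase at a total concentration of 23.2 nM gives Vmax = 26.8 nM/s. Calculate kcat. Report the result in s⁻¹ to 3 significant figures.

kcat = Vmax/[E]total = 26.8 nM/s / 23.2 nM = 1.16 s⁻¹.

1.16 s⁻¹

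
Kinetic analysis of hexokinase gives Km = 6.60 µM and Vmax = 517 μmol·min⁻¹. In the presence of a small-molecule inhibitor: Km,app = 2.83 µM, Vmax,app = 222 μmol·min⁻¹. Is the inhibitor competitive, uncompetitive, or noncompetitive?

Both Km and Vmax decrease by the same factor (~2.33-fold) — characteristic of uncompetitive inhibition.

uncompetitive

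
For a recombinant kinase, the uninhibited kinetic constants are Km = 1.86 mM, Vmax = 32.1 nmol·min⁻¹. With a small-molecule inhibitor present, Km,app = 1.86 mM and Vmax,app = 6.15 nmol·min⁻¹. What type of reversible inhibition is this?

noncompetitive

Vmax decreases (32.1 → 6.15 nmol·min⁻¹) while Km is unchanged — pure noncompetitive inhibition.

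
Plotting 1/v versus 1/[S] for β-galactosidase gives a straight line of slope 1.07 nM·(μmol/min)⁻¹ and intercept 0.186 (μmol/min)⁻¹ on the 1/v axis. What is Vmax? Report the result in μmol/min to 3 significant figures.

5.38 μmol/min

The y-intercept of a Lineweaver–Burk plot equals 1/Vmax, so Vmax = 1/0.186 = 5.38 μmol/min.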